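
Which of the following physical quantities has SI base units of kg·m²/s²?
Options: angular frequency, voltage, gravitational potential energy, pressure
Checking the SI base units of each option:
  angular frequency (ω = 2πf): 1/s  ✗
  voltage (V = IR): kg·m²/(s³·A)  ✗
  gravitational potential energy (U = -GMm/r): kg·m²/s²  ✓ matches
  pressure (P = F/A): kg/(m·s²)  ✗

Only gravitational potential energy has units kg·m²/s².

Answer: gravitational potential energy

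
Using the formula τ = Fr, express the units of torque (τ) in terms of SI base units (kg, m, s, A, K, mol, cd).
Units of each symbol in τ = Fr:
  F (force): kg·m/s²
  r (lever arm): m

Multiplying the contributions: [kg·m/s²] · [m]
Adding exponents of each base unit: kg: 1, m: 2, s: -2
SI base units of torque: kg·m²/s²

Answer: kg·m²/s²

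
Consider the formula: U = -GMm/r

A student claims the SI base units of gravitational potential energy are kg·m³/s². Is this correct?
Units of each symbol in U = -GMm/r:
  G (gravitational constant): m³/(kg·s²)
  M (mass): kg
  m (mass): kg
  r (distance): m  → in the denominator, contributes 1/m
  The minus sign does not affect the units.

Multiplying the contributions: [m³/(kg·s²)] · [kg] · [kg] · [1/m]
Adding exponents of each base unit: kg: 1, m: 2, s: -2
SI base units of gravitational potential energy: kg·m²/s²

The claimed units kg·m³/s² (exponents kg: 1, m: 3, s: -2) do not match the derived units kg·m²/s² (exponents kg: 1, m: 2, s: -2), so the claim is incorrect.

Answer: No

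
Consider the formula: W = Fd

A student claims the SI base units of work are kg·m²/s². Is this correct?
Units of each symbol in W = Fd:
  F (force): kg·m/s²
  d (displacement): m

Multiplying the contributions: [kg·m/s²] · [m]
Adding exponents of each base unit: kg: 1, m: 2, s: -2
SI base units of work: kg·m²/s²

The claimed units kg·m²/s² match the derived units, so the claim is correct.

Answer: Yes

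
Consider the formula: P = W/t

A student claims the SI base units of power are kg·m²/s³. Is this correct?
Units of each symbol in P = W/t:
  W (work): kg·m²/s²
  t (time): s  → in the denominator, contributes 1/s

Multiplying the contributions: [kg·m²/s²] · [1/s]
Adding exponents of each base unit: kg: 1, m: 2, s: -3
SI base units of power: kg·m²/s³

The claimed units kg·m²/s³ match the derived units, so the claim is correct.

Answer: Yes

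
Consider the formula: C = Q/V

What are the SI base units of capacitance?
Units of each symbol in C = Q/V:
  Q (charge, in coulombs): s·A
  V (voltage, in volts): kg·m²/(s³·A)  → in the denominator, contributes s³·A/(kg·m²)

Multiplying the contributions: [s·A] · [s³·A/(kg·m²)]
Adding exponents of each base unit: kg: -1, m: -2, s: 4, A: 2
SI base units of capacitance: s⁴·A²/(kg·m²)

Answer: s⁴·A²/(kg·m²)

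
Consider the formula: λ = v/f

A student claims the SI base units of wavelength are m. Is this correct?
Units of each symbol in λ = v/f:
  v (wave speed): m/s
  f (frequency): 1/s  → in the denominator, contributes s

Multiplying the contributions: [m/s] · [s]
Adding exponents of each base unit: m: 1
SI base units of wavelength: m

The claimed units m match the derived units, so the claim is correct.

Answer: Yes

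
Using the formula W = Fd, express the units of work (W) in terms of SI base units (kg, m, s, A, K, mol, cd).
Units of each symbol in W = Fd:
  F (force): kg·m/s²
  d (displacement): m

Multiplying the contributions: [kg·m/s²] · [m]
Adding exponents of each base unit: kg: 1, m: 2, s: -2
SI base units of work: kg·m²/s²

Answer: kg·m²/s²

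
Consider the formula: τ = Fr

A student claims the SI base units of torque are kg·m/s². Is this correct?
Units of each symbol in τ = Fr:
  F (force): kg·m/s²
  r (lever arm): m

Multiplying the contributions: [kg·m/s²] · [m]
Adding exponents of each base unit: kg: 1, m: 2, s: -2
SI base units of torque: kg·m²/s²

The claimed units kg·m/s² (exponents kg: 1, m: 1, s: -2) do not match the derived units kg·m²/s² (exponents kg: 1, m: 2, s: -2), so the claim is incorrect.

Answer: No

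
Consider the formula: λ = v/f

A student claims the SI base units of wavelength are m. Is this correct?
Units of each symbol in λ = v/f:
  v (wave speed): m/s
  f (frequency): 1/s  → in the denominator, contributes s

Multiplying the contributions: [m/s] · [s]
Adding exponents of each base unit: m: 1
SI base units of wavelength: m

The claimed units m match the derived units, so the claim is correct.

Answer: Yes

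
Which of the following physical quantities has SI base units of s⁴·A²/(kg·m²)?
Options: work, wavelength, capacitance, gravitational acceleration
Checking the SI base units of each option:
  work (W = Fd): kg·m²/s²  ✗
  wavelength (λ = v/f): m  ✗
  capacitance (C = Q/V): s⁴·A²/(kg·m²)  ✓ matches
  gravitational acceleration (g = GM/r²): m/s²  ✗

Only capacitance has units s⁴·A²/(kg·m²).

Answer: capacitance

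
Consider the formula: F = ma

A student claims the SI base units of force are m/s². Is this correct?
Units of each symbol in F = ma:
  m (mass): kg
  a (acceleration): m/s²

Multiplying the contributions: [kg] · [m/s²]
Adding exponents of each base unit: kg: 1, m: 1, s: -2
SI base units of force: kg·m/s²

The claimed units m/s² (exponents m: 1, s: -2) do not match the derived units kg·m/s² (exponents kg: 1, m: 1, s: -2), so the claim is incorrect.

Answer: No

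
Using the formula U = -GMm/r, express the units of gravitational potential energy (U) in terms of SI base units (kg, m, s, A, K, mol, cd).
Units of each symbol in U = -GMm/r:
  G (gravitational constant): m³/(kg·s²)
  M (mass): kg
  m (mass): kg
  r (distance): m  → in the denominator, contributes 1/m
  The minus sign does not affect the units.

Multiplying the contributions: [m³/(kg·s²)] · [kg] · [kg] · [1/m]
Adding exponents of each base unit: kg: 1, m: 2, s: -2
SI base units of gravitational potential energy: kg·m²/s²

Answer: kg·m²/s²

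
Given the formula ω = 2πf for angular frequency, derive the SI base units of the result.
Units of each symbol in ω = 2πf:
  f (frequency): 1/s
  The factor 2π is dimensionless.

Multiplying the contributions: [1/s]
Adding exponents of each base unit: s: -1
SI base units of angular frequency: 1/s

Answer: 1/s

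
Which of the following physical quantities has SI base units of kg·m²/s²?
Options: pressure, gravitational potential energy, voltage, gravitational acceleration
Checking the SI base units of each option:
  pressure (P = F/A): kg/(m·s²)  ✗
  gravitational potential energy (U = -GMm/r): kg·m²/s²  ✓ matches
  voltage (V = IR): kg·m²/(s³·A)  ✗
  gravitational acceleration (g = GM/r²): m/s²  ✗

Only gravitational potential energy has units kg·m²/s².

Answer: gravitational potential energy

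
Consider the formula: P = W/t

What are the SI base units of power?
Units of each symbol in P = W/t:
  W (work): kg·m²/s²
  t (time): s  → in the denominator, contributes 1/s

Multiplying the contributions: [kg·m²/s²] · [1/s]
Adding exponents of each base unit: kg: 1, m: 2, s: -3
SI base units of power: kg·m²/s³

Answer: kg·m²/s³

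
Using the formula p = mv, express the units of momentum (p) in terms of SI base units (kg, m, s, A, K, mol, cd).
Units of each symbol in p = mv:
  m (mass): kg
  v (velocity): m/s

Multiplying the contributions: [kg] · [m/s]
Adding exponents of each base unit: kg: 1, m: 1, s: -1
SI base units of momentum: kg·m/s

Answer: kg·m/s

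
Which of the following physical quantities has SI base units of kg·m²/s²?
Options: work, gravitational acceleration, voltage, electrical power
Checking the SI base units of each option:
  work (W = Fd): kg·m²/s²  ✓ matches
  gravitational acceleration (g = GM/r²): m/s²  ✗
  voltage (V = IR): kg·m²/(s³·A)  ✗
  electrical power (P = IV): kg·m²/s³  ✗

Only work has units kg·m²/s².

Answer: work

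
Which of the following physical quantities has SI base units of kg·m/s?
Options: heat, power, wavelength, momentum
Checking the SI base units of each option:
  heat (Q = mcΔT): kg·m²/s²  ✗
  power (P = W/t): kg·m²/s³  ✗
  wavelength (λ = v/f): m  ✗
  momentum (p = mv): kg·m/s  ✓ matches

Only momentum has units kg·m/s.

Answer: momentum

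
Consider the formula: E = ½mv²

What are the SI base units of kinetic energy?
Units of each symbol in E = ½mv²:
  m (mass): kg
  v (speed): m/s  → to the power 2, contributes m²/s²
  The factor ½ is dimensionless.

Multiplying the contributions: [kg] · [m²/s²]
Adding exponents of each base unit: kg: 1, m: 2, s: -2
SI base units of kinetic energy: kg·m²/s²

Answer: kg·m²/s²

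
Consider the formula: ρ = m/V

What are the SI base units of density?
Units of each symbol in ρ = m/V:
  m (mass): kg
  V (volume): m³  → in the denominator, contributes 1/m³

Multiplying the contributions: [kg] · [1/m³]
Adding exponents of each base unit: kg: 1, m: -3
SI base units of density: kg/m³

Answer: kg/m³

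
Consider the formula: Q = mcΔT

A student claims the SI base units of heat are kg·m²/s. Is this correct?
Units of each symbol in Q = mcΔT:
  m (mass): kg
  c (specific heat capacity, in J/(kg·K)): m²/(s²·K)
  ΔT (temperature change): K

Multiplying the contributions: [kg] · [m²/(s²·K)] · [K]
Adding exponents of each base unit: kg: 1, m: 2, s: -2
SI base units of heat: kg·m²/s²

The claimed units kg·m²/s (exponents kg: 1, m: 2, s: -1) do not match the derived units kg·m²/s² (exponents kg: 1, m: 2, s: -2), so the claim is incorrect.

Answer: No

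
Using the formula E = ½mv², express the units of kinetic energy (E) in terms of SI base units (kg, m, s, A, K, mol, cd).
Units of each symbol in E = ½mv²:
  m (mass): kg
  v (speed): m/s  → to the power 2, contributes m²/s²
  The factor ½ is dimensionless.

Multiplying the contributions: [kg] · [m²/s²]
Adding exponents of each base unit: kg: 1, m: 2, s: -2
SI base units of kinetic energy: kg·m²/s²

Answer: kg·m²/s²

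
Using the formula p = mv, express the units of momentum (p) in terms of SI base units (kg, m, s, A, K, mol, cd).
Units of each symbol in p = mv:
  m (mass): kg
  v (velocity): m/s

Multiplying the contributions: [kg] · [m/s]
Adding exponents of each base unit: kg: 1, m: 1, s: -1
SI base units of momentum: kg·m/s

Answer: kg·m/s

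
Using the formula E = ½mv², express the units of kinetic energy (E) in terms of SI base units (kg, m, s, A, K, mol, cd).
Units of each symbol in E = ½mv²:
  m (mass): kg
  v (speed): m/s  → to the power 2, contributes m²/s²
  The factor ½ is dimensionless.

Multiplying the contributions: [kg] · [m²/s²]
Adding exponents of each base unit: kg: 1, m: 2, s: -2
SI base units of kinetic energy: kg·m²/s²

Answer: kg·m²/s²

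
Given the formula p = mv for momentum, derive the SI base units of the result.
Units of each symbol in p = mv:
  m (mass): kg
  v (velocity): m/s

Multiplying the contributions: [kg] · [m/s]
Adding exponents of each base unit: kg: 1, m: 1, s: -1
SI base units of momentum: kg·m/s

Answer: kg·m/s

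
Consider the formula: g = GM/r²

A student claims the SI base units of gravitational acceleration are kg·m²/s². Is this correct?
Units of each symbol in g = GM/r²:
  G (gravitational constant): m³/(kg·s²)
  M (mass): kg
  r (distance): m  → to the power 2 in the denominator, contributes 1/m²

Multiplying the contributions: [m³/(kg·s²)] · [kg] · [1/m²]
Adding exponents of each base unit: m: 1, s: -2
SI base units of gravitational acceleration: m/s²

The claimed units kg·m²/s² (exponents kg: 1, m: 2, s: -2) do not match the derived units m/s² (exponents m: 1, s: -2), so the claim is incorrect.

Answer: No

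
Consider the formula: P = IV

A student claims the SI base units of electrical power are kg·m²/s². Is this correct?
Units of each symbol in P = IV:
  I (current): A
  V (voltage, in volts): kg·m²/(s³·A)

Multiplying the contributions: [A] · [kg·m²/(s³·A)]
Adding exponents of each base unit: kg: 1, m: 2, s: -3
SI base units of electrical power: kg·m²/s³

The claimed units kg·m²/s² (exponents kg: 1, m: 2, s: -2) do not match the derived units kg·m²/s³ (exponents kg: 1, m: 2, s: -3), so the claim is incorrect.

Answer: No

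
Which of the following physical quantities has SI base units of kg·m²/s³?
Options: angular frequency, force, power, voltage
Checking the SI base units of each option:
  angular frequency (ω = 2πf): 1/s  ✗
  force (F = ma): kg·m/s²  ✗
  power (P = W/t): kg·m²/s³  ✓ matches
  voltage (V = IR): kg·m²/(s³·A)  ✗

Only power has units kg·m²/s³.

Answer: power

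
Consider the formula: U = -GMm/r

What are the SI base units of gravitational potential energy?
Units of each symbol in U = -GMm/r:
  G (gravitational constant): m³/(kg·s²)
  M (mass): kg
  m (mass): kg
  r (distance): m  → in the denominator, contributes 1/m
  The minus sign does not affect the units.

Multiplying the contributions: [m³/(kg·s²)] · [kg] · [kg] · [1/m]
Adding exponents of each base unit: kg: 1, m: 2, s: -2
SI base units of gravitational potential energy: kg·m²/s²

Answer: kg·m²/s²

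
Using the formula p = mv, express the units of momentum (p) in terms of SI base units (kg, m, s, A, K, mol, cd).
Units of each symbol in p = mv:
  m (mass): kg
  v (velocity): m/s

Multiplying the contributions: [kg] · [m/s]
Adding exponents of each base unit: kg: 1, m: 1, s: -1
SI base units of momentum: kg·m/s

Answer: kg·m/s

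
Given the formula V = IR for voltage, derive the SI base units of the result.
Units of each symbol in V = IR:
  I (current): A
  R (resistance, in ohms): kg·m²/(s³·A²)

Multiplying the contributions: [A] · [kg·m²/(s³·A²)]
Adding exponents of each base unit: kg: 1, m: 2, s: -3, A: -1
SI base units of voltage: kg·m²/(s³·A)

Answer: kg·m²/(s³·A)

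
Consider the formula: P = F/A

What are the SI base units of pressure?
Units of each symbol in P = F/A:
  F (force): kg·m/s²
  A (area): m²  → in the denominator, contributes 1/m²

Multiplying the contributions: [kg·m/s²] · [1/m²]
Adding exponents of each base unit: kg: 1, m: -1, s: -2
SI base units of pressure: kg/(m·s²)

Answer: kg/(m·s²)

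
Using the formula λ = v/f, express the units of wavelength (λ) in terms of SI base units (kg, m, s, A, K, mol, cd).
Units of each symbol in λ = v/f:
  v (wave speed): m/s
  f (frequency): 1/s  → in the denominator, contributes s

Multiplying the contributions: [m/s] · [s]
Adding exponents of each base unit: m: 1
SI base units of wavelength: m

Answer: m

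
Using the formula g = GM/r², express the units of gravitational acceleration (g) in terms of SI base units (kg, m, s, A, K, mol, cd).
Units of each symbol in g = GM/r²:
  G (gravitational constant): m³/(kg·s²)
  M (mass): kg
  r (distance): m  → to the power 2 in the denominator, contributes 1/m²

Multiplying the contributions: [m³/(kg·s²)] · [kg] · [1/m²]
Adding exponents of each base unit: m: 1, s: -2
SI base units of gravitational acceleration: m/s²

Answer: m/s²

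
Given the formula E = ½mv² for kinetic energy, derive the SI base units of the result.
Units of each symbol in E = ½mv²:
  m (mass): kg
  v (speed): m/s  → to the power 2, contributes m²/s²
  The factor ½ is dimensionless.

Multiplying the contributions: [kg] · [m²/s²]
Adding exponents of each base unit: kg: 1, m: 2, s: -2
SI base units of kinetic energy: kg·m²/s²

Answer: kg·m²/s²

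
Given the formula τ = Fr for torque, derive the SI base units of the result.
Units of each symbol in τ = Fr:
  F (force): kg·m/s²
  r (lever arm): m

Multiplying the contributions: [kg·m/s²] · [m]
Adding exponents of each base unit: kg: 1, m: 2, s: -2
SI base units of torque: kg·m²/s²

Answer: kg·m²/s²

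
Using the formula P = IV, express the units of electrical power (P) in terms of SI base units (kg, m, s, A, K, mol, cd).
Units of each symbol in P = IV:
  I (current): A
  V (voltage, in volts): kg·m²/(s³·A)

Multiplying the contributions: [A] · [kg·m²/(s³·A)]
Adding exponents of each base unit: kg: 1, m: 2, s: -3
SI base units of electrical power: kg·m²/s³

Answer: kg·m²/s³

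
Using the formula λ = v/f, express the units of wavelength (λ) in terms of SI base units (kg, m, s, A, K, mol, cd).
Units of each symbol in λ = v/f:
  v (wave speed): m/s
  f (frequency): 1/s  → in the denominator, contributes s

Multiplying the contributions: [m/s] · [s]
Adding exponents of each base unit: m: 1
SI base units of wavelength: m

Answer: m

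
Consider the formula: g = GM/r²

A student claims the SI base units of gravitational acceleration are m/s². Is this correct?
Units of each symbol in g = GM/r²:
  G (gravitational constant): m³/(kg·s²)
  M (mass): kg
  r (distance): m  → to the power 2 in the denominator, contributes 1/m²

Multiplying the contributions: [m³/(kg·s²)] · [kg] · [1/m²]
Adding exponents of each base unit: m: 1, s: -2
SI base units of gravitational acceleration: m/s²

The claimed units m/s² match the derived units, so the claim is correct.

Answer: Yes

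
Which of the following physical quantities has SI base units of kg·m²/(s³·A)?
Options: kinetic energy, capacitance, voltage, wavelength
Checking the SI base units of each option:
  kinetic energy (E = ½mv²): kg·m²/s²  ✗
  capacitance (C = Q/V): s⁴·A²/(kg·m²)  ✗
  voltage (V = IR): kg·m²/(s³·A)  ✓ matches
  wavelength (λ = v/f): m  ✗

Only voltage has units kg·m²/(s³·A).

Answer: voltage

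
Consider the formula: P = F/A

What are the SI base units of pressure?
Units of each symbol in P = F/A:
  F (force): kg·m/s²
  A (area): m²  → in the denominator, contributes 1/m²

Multiplying the contributions: [kg·m/s²] · [1/m²]
Adding exponents of each base unit: kg: 1, m: -1, s: -2
SI base units of pressure: kg/(m·s²)

Answer: kg/(m·s²)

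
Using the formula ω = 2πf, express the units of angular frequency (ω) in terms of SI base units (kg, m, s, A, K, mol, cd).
Units of each symbol in ω = 2πf:
  f (frequency): 1/s
  The factor 2π is dimensionless.

Multiplying the contributions: [1/s]
Adding exponents of each base unit: s: -1
SI base units of angular frequency: 1/s

Answer: 1/s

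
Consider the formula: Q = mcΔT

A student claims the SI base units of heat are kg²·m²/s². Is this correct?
Units of each symbol in Q = mcΔT:
  m (mass): kg
  c (specific heat capacity, in J/(kg·K)): m²/(s²·K)
  ΔT (temperature change): K

Multiplying the contributions: [kg] · [m²/(s²·K)] · [K]
Adding exponents of each base unit: kg: 1, m: 2, s: -2
SI base units of heat: kg·m²/s²

The claimed units kg²·m²/s² (exponents kg: 2, m: 2, s: -2) do not match the derived units kg·m²/s² (exponents kg: 1, m: 2, s: -2), so the claim is incorrect.

Answer: No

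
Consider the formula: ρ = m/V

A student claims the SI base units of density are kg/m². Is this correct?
Units of each symbol in ρ = m/V:
  m (mass): kg
  V (volume): m³  → in the denominator, contributes 1/m³

Multiplying the contributions: [kg] · [1/m³]
Adding exponents of each base unit: kg: 1, m: -3
SI base units of density: kg/m³

The claimed units kg/m² (exponents kg: 1, m: -2) do not match the derived units kg/m³ (exponents kg: 1, m: -3), so the claim is incorrect.

Answer: No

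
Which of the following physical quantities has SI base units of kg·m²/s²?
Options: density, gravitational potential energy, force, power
Checking the SI base units of each option:
  density (ρ = m/V): kg/m³  ✗
  gravitational potential energy (U = -GMm/r): kg·m²/s²  ✓ matches
  force (F = ma): kg·m/s²  ✗
  power (P = W/t): kg·m²/s³  ✗

Only gravitational potential energy has units kg·m²/s².

Answer: gravitational potential energy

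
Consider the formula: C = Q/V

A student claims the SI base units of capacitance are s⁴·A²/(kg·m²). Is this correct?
Units of each symbol in C = Q/V:
  Q (charge, in coulombs): s·A
  V (voltage, in volts): kg·m²/(s³·A)  → in the denominator, contributes s³·A/(kg·m²)

Multiplying the contributions: [s·A] · [s³·A/(kg·m²)]
Adding exponents of each base unit: kg: -1, m: -2, s: 4, A: 2
SI base units of capacitance: s⁴·A²/(kg·m²)

The claimed units s⁴·A²/(kg·m²) match the derived units, so the claim is correct.

Answer: Yes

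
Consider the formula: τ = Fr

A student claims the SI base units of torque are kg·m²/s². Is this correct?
Units of each symbol in τ = Fr:
  F (force): kg·m/s²
  r (lever arm): m

Multiplying the contributions: [kg·m/s²] · [m]
Adding exponents of each base unit: kg: 1, m: 2, s: -2
SI base units of torque: kg·m²/s²

The claimed units kg·m²/s² match the derived units, so the claim is correct.

Answer: Yes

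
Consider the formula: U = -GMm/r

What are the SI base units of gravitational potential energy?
Units of each symbol in U = -GMm/r:
  G (gravitational constant): m³/(kg·s²)
  M (mass): kg
  m (mass): kg
  r (distance): m  → in the denominator, contributes 1/m
  The minus sign does not affect the units.

Multiplying the contributions: [m³/(kg·s²)] · [kg] · [kg] · [1/m]
Adding exponents of each base unit: kg: 1, m: 2, s: -2
SI base units of gravitational potential energy: kg·m²/s²

Answer: kg·m²/s²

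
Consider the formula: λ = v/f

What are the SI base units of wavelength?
Units of each symbol in λ = v/f:
  v (wave speed): m/s
  f (frequency): 1/s  → in the denominator, contributes s

Multiplying the contributions: [m/s] · [s]
Adding exponents of each base unit: m: 1
SI base units of wavelength: m

Answer: m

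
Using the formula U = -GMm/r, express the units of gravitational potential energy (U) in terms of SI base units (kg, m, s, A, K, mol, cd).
Units of each symbol in U = -GMm/r:
  G (gravitational constant): m³/(kg·s²)
  M (mass): kg
  m (mass): kg
  r (distance): m  → in the denominator, contributes 1/m
  The minus sign does not affect the units.

Multiplying the contributions: [m³/(kg·s²)] · [kg] · [kg] · [1/m]
Adding exponents of each base unit: kg: 1, m: 2, s: -2
SI base units of gravitational potential energy: kg·m²/s²

Answer: kg·m²/s²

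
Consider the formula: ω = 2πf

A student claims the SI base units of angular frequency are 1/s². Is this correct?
Units of each symbol in ω = 2πf:
  f (frequency): 1/s
  The factor 2π is dimensionless.

Multiplying the contributions: [1/s]
Adding exponents of each base unit: s: -1
SI base units of angular frequency: 1/s

The claimed units 1/s² (exponents s: -2) do not match the derived units 1/s (exponents s: -1), so the claim is incorrect.

Answer: No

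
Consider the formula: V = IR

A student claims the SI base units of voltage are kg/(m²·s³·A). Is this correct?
Units of each symbol in V = IR:
  I (current): A
  R (resistance, in ohms): kg·m²/(s³·A²)

Multiplying the contributions: [A] · [kg·m²/(s³·A²)]
Adding exponents of each base unit: kg: 1, m: 2, s: -3, A: -1
SI base units of voltage: kg·m²/(s³·A)

The claimed units kg/(m²·s³·A) (exponents kg: 1, m: -2, s: -3, A: -1) do not match the derived units kg·m²/(s³·A) (exponents kg: 1, m: 2, s: -3, A: -1), so the claim is incorrect.

Answer: No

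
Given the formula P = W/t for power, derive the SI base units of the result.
Units of each symbol in P = W/t:
  W (work): kg·m²/s²
  t (time): s  → in the denominator, contributes 1/s

Multiplying the contributions: [kg·m²/s²] · [1/s]
Adding exponents of each base unit: kg: 1, m: 2, s: -3
SI base units of power: kg·m²/s³

Answer: kg·m²/s³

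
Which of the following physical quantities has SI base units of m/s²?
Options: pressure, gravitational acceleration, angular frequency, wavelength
Checking the SI base units of each option:
  pressure (P = F/A): kg/(m·s²)  ✗
  gravitational acceleration (g = GM/r²): m/s²  ✓ matches
  angular frequency (ω = 2πf): 1/s  ✗
  wavelength (λ = v/f): m  ✗

Only gravitational acceleration has units m/s².

Answer: gravitational acceleration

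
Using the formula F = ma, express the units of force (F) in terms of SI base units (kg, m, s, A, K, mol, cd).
Units of each symbol in F = ma:
  m (mass): kg
  a (acceleration): m/s²

Multiplying the contributions: [kg] · [m/s²]
Adding exponents of each base unit: kg: 1, m: 1, s: -2
SI base units of force: kg·m/s²

Answer: kg·m/s²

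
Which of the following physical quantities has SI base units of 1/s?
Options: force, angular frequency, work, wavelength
Checking the SI base units of each option:
  force (F = ma): kg·m/s²  ✗
  angular frequency (ω = 2πf): 1/s  ✓ matches
  work (W = Fd): kg·m²/s²  ✗
  wavelength (λ = v/f): m  ✗

Only angular frequency has units 1/s.

Answer: angular frequency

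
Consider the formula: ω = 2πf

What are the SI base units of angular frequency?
Units of each symbol in ω = 2πf:
  f (frequency): 1/s
  The factor 2π is dimensionless.

Multiplying the contributions: [1/s]
Adding exponents of each base unit: s: -1
SI base units of angular frequency: 1/s

Answer: 1/s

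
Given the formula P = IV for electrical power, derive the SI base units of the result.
Units of each symbol in P = IV:
  I (current): A
  V (voltage, in volts): kg·m²/(s³·A)

Multiplying the contributions: [A] · [kg·m²/(s³·A)]
Adding exponents of each base unit: kg: 1, m: 2, s: -3
SI base units of electrical power: kg·m²/s³

Answer: kg·m²/s³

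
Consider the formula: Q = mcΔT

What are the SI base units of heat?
Units of each symbol in Q = mcΔT:
  m (mass): kg
  c (specific heat capacity, in J/(kg·K)): m²/(s²·K)
  ΔT (temperature change): K

Multiplying the contributions: [kg] · [m²/(s²·K)] · [K]
Adding exponents of each base unit: kg: 1, m: 2, s: -2
SI base units of heat: kg·m²/s²

Answer: kg·m²/s²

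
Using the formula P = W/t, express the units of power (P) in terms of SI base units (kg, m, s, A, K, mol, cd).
Units of each symbol in P = W/t:
  W (work): kg·m²/s²
  t (time): s  → in the denominator, contributes 1/s

Multiplying the contributions: [kg·m²/s²] · [1/s]
Adding exponents of each base unit: kg: 1, m: 2, s: -3
SI base units of power: kg·m²/s³

Answer: kg·m²/s³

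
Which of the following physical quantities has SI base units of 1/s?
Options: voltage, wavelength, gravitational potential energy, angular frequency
Checking the SI base units of each option:
  voltage (V = IR): kg·m²/(s³·A)  ✗
  wavelength (λ = v/f): m  ✗
  gravitational potential energy (U = -GMm/r): kg·m²/s²  ✗
  angular frequency (ω = 2πf): 1/s  ✓ matches

Only angular frequency has units 1/s.

Answer: angular frequency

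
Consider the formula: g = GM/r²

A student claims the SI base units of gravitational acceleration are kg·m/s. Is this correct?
Units of each symbol in g = GM/r²:
  G (gravitational constant): m³/(kg·s²)
  M (mass): kg
  r (distance): m  → to the power 2 in the denominator, contributes 1/m²

Multiplying the contributions: [m³/(kg·s²)] · [kg] · [1/m²]
Adding exponents of each base unit: m: 1, s: -2
SI base units of gravitational acceleration: m/s²

The claimed units kg·m/s (exponents kg: 1, m: 1, s: -1) do not match the derived units m/s² (exponents m: 1, s: -2), so the claim is incorrect.

Answer: No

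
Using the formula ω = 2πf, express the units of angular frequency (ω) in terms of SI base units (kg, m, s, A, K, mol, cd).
Units of each symbol in ω = 2πf:
  f (frequency): 1/s
  The factor 2π is dimensionless.

Multiplying the contributions: [1/s]
Adding exponents of each base unit: s: -1
SI base units of angular frequency: 1/s

Answer: 1/s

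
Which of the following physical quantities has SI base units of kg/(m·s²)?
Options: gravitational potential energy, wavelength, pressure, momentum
Checking the SI base units of each option:
  gravitational potential energy (U = -GMm/r): kg·m²/s²  ✗
  wavelength (λ = v/f): m  ✗
  pressure (P = F/A): kg/(m·s²)  ✓ matches
  momentum (p = mv): kg·m/s  ✗

Only pressure has units kg/(m·s²).

Answer: pressure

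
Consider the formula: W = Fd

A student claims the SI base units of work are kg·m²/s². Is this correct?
Units of each symbol in W = Fd:
  F (force): kg·m/s²
  d (displacement): m

Multiplying the contributions: [kg·m/s²] · [m]
Adding exponents of each base unit: kg: 1, m: 2, s: -2
SI base units of work: kg·m²/s²

The claimed units kg·m²/s² match the derived units, so the claim is correct.

Answer: Yes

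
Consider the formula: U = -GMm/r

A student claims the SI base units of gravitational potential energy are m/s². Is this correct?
Units of each symbol in U = -GMm/r:
  G (gravitational constant): m³/(kg·s²)
  M (mass): kg
  m (mass): kg
  r (distance): m  → in the denominator, contributes 1/m
  The minus sign does not affect the units.

Multiplying the contributions: [m³/(kg·s²)] · [kg] · [kg] · [1/m]
Adding exponents of each base unit: kg: 1, m: 2, s: -2
SI base units of gravitational potential energy: kg·m²/s²

The claimed units m/s² (exponents m: 1, s: -2) do not match the derived units kg·m²/s² (exponents kg: 1, m: 2, s: -2), so the claim is incorrect.

Answer: No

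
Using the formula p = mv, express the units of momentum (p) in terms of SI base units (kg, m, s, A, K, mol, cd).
Units of each symbol in p = mv:
  m (mass): kg
  v (velocity): m/s

Multiplying the contributions: [kg] · [m/s]
Adding exponents of each base unit: kg: 1, m: 1, s: -1
SI base units of momentum: kg·m/s

Answer: kg·m/s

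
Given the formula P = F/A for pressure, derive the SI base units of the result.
Units of each symbol in P = F/A:
  F (force): kg·m/s²
  A (area): m²  → in the denominator, contributes 1/m²

Multiplying the contributions: [kg·m/s²] · [1/m²]
Adding exponents of each base unit: kg: 1, m: -1, s: -2
SI base units of pressure: kg/(m·s²)

Answer: kg/(m·s²)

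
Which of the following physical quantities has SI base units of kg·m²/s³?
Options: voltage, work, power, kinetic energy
Checking the SI base units of each option:
  voltage (V = IR): kg·m²/(s³·A)  ✗
  work (W = Fd): kg·m²/s²  ✗
  power (P = W/t): kg·m²/s³  ✓ matches
  kinetic energy (E = ½mv²): kg·m²/s²  ✗

Only power has units kg·m²/s³.

Answer: power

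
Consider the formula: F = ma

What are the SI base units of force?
Units of each symbol in F = ma:
  m (mass): kg
  a (acceleration): m/s²

Multiplying the contributions: [kg] · [m/s²]
Adding exponents of each base unit: kg: 1, m: 1, s: -2
SI base units of force: kg·m/s²

Answer: kg·m/s²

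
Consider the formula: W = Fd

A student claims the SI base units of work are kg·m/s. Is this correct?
Units of each symbol in W = Fd:
  F (force): kg·m/s²
  d (displacement): m

Multiplying the contributions: [kg·m/s²] · [m]
Adding exponents of each base unit: kg: 1, m: 2, s: -2
SI base units of work: kg·m²/s²

The claimed units kg·m/s (exponents kg: 1, m: 1, s: -1) do not match the derived units kg·m²/s² (exponents kg: 1, m: 2, s: -2), so the claim is incorrect.

Answer: No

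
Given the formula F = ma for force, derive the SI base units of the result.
Units of each symbol in F = ma:
  m (mass): kg
  a (acceleration): m/s²

Multiplying the contributions: [kg] · [m/s²]
Adding exponents of each base unit: kg: 1, m: 1, s: -2
SI base units of force: kg·m/s²

Answer: kg·m/s²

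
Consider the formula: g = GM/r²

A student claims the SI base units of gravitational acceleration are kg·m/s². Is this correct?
Units of each symbol in g = GM/r²:
  G (gravitational constant): m³/(kg·s²)
  M (mass): kg
  r (distance): m  → to the power 2 in the denominator, contributes 1/m²

Multiplying the contributions: [m³/(kg·s²)] · [kg] · [1/m²]
Adding exponents of each base unit: m: 1, s: -2
SI base units of gravitational acceleration: m/s²

The claimed units kg·m/s² (exponents kg: 1, m: 1, s: -2) do not match the derived units m/s² (exponents m: 1, s: -2), so the claim is incorrect.

Answer: No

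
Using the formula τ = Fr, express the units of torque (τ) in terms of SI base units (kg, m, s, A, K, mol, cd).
Units of each symbol in τ = Fr:
  F (force): kg·m/s²
  r (lever arm): m

Multiplying the contributions: [kg·m/s²] · [m]
Adding exponents of each base unit: kg: 1, m: 2, s: -2
SI base units of torque: kg·m²/s²

Answer: kg·m²/s²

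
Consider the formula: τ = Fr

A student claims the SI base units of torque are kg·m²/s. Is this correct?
Units of each symbol in τ = Fr:
  F (force): kg·m/s²
  r (lever arm): m

Multiplying the contributions: [kg·m/s²] · [m]
Adding exponents of each base unit: kg: 1, m: 2, s: -2
SI base units of torque: kg·m²/s²

The claimed units kg·m²/s (exponents kg: 1, m: 2, s: -1) do not match the derived units kg·m²/s² (exponents kg: 1, m: 2, s: -2), so the claim is incorrect.

Answer: No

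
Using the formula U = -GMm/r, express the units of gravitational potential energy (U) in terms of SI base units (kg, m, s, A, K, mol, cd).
Units of each symbol in U = -GMm/r:
  G (gravitational constant): m³/(kg·s²)
  M (mass): kg
  m (mass): kg
  r (distance): m  → in the denominator, contributes 1/m
  The minus sign does not affect the units.

Multiplying the contributions: [m³/(kg·s²)] · [kg] · [kg] · [1/m]
Adding exponents of each base unit: kg: 1, m: 2, s: -2
SI base units of gravitational potential energy: kg·m²/s²

Answer: kg·m²/s²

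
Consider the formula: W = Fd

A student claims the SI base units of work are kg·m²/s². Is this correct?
Units of each symbol in W = Fd:
  F (force): kg·m/s²
  d (displacement): m

Multiplying the contributions: [kg·m/s²] · [m]
Adding exponents of each base unit: kg: 1, m: 2, s: -2
SI base units of work: kg·m²/s²

The claimed units kg·m²/s² match the derived units, so the claim is correct.

Answer: Yes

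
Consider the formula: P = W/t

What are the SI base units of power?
Units of each symbol in P = W/t:
  W (work): kg·m²/s²
  t (time): s  → in the denominator, contributes 1/s

Multiplying the contributions: [kg·m²/s²] · [1/s]
Adding exponents of each base unit: kg: 1, m: 2, s: -3
SI base units of power: kg·m²/s³

Answer: kg·m²/s³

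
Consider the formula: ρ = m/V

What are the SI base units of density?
Units of each symbol in ρ = m/V:
  m (mass): kg
  V (volume): m³  → in the denominator, contributes 1/m³

Multiplying the contributions: [kg] · [1/m³]
Adding exponents of each base unit: kg: 1, m: -3
SI base units of density: kg/m³

Answer: kg/m³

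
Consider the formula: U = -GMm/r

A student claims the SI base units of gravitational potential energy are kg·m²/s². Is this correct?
Units of each symbol in U = -GMm/r:
  G (gravitational constant): m³/(kg·s²)
  M (mass): kg
  m (mass): kg
  r (distance): m  → in the denominator, contributes 1/m
  The minus sign does not affect the units.

Multiplying the contributions: [m³/(kg·s²)] · [kg] · [kg] · [1/m]
Adding exponents of each base unit: kg: 1, m: 2, s: -2
SI base units of gravitational potential energy: kg·m²/s²

The claimed units kg·m²/s² match the derived units, so the claim is correct.

Answer: Yes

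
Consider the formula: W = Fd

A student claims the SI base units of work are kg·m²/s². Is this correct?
Units of each symbol in W = Fd:
  F (force): kg·m/s²
  d (displacement): m

Multiplying the contributions: [kg·m/s²] · [m]
Adding exponents of each base unit: kg: 1, m: 2, s: -2
SI base units of work: kg·m²/s²

The claimed units kg·m²/s² match the derived units, so the claim is correct.

Answer: Yes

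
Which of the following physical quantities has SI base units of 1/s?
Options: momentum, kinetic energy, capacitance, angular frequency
Checking the SI base units of each option:
  momentum (p = mv): kg·m/s  ✗
  kinetic energy (E = ½mv²): kg·m²/s²  ✗
  capacitance (C = Q/V): s⁴·A²/(kg·m²)  ✗
  angular frequency (ω = 2πf): 1/s  ✓ matches

Only angular frequency has units 1/s.

Answer: angular frequency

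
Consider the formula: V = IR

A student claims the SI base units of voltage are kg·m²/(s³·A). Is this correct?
Units of each symbol in V = IR:
  I (current): A
  R (resistance, in ohms): kg·m²/(s³·A²)

Multiplying the contributions: [A] · [kg·m²/(s³·A²)]
Adding exponents of each base unit: kg: 1, m: 2, s: -3, A: -1
SI base units of voltage: kg·m²/(s³·A)

The claimed units kg·m²/(s³·A) match the derived units, so the claim is correct.

Answer: Yes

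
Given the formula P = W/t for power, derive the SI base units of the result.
Units of each symbol in P = W/t:
  W (work): kg·m²/s²
  t (time): s  → in the denominator, contributes 1/s

Multiplying the contributions: [kg·m²/s²] · [1/s]
Adding exponents of each base unit: kg: 1, m: 2, s: -3
SI base units of power: kg·m²/s³

Answer: kg·m²/s³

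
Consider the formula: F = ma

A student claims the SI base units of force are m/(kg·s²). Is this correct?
Units of each symbol in F = ma:
  m (mass): kg
  a (acceleration): m/s²

Multiplying the contributions: [kg] · [m/s²]
Adding exponents of each base unit: kg: 1, m: 1, s: -2
SI base units of force: kg·m/s²

The claimed units m/(kg·s²) (exponents kg: -1, m: 1, s: -2) do not match the derived units kg·m/s² (exponents kg: 1, m: 1, s: -2), so the claim is incorrect.

Answer: No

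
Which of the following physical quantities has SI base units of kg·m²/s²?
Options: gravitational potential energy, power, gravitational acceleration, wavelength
Checking the SI base units of each option:
  gravitational potential energy (U = -GMm/r): kg·m²/s²  ✓ matches
  power (P = W/t): kg·m²/s³  ✗
  gravitational acceleration (g = GM/r²): m/s²  ✗
  wavelength (λ = v/f): m  ✗

Only gravitational potential energy has units kg·m²/s².

Answer: gravitational potential energy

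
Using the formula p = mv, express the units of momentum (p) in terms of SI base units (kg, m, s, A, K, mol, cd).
Units of each symbol in p = mv:
  m (mass): kg
  v (velocity): m/s

Multiplying the contributions: [kg] · [m/s]
Adding exponents of each base unit: kg: 1, m: 1, s: -1
SI base units of momentum: kg·m/s

Answer: kg·m/s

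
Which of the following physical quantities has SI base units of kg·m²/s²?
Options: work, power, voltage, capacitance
Checking the SI base units of each option:
  work (W = Fd): kg·m²/s²  ✓ matches
  power (P = W/t): kg·m²/s³  ✗
  voltage (V = IR): kg·m²/(s³·A)  ✗
  capacitance (C = Q/V): s⁴·A²/(kg·m²)  ✗

Only work has units kg·m²/s².

Answer: work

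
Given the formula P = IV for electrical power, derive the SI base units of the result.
Units of each symbol in P = IV:
  I (current): A
  V (voltage, in volts): kg·m²/(s³·A)

Multiplying the contributions: [A] · [kg·m²/(s³·A)]
Adding exponents of each base unit: kg: 1, m: 2, s: -3
SI base units of electrical power: kg·m²/s³

Answer: kg·m²/s³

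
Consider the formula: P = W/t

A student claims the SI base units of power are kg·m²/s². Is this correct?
Units of each symbol in P = W/t:
  W (work): kg·m²/s²
  t (time): s  → in the denominator, contributes 1/s

Multiplying the contributions: [kg·m²/s²] · [1/s]
Adding exponents of each base unit: kg: 1, m: 2, s: -3
SI base units of power: kg·m²/s³

The claimed units kg·m²/s² (exponents kg: 1, m: 2, s: -2) do not match the derived units kg·m²/s³ (exponents kg: 1, m: 2, s: -3), so the claim is incorrect.

Answer: No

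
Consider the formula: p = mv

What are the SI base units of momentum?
Units of each symbol in p = mv:
  m (mass): kg
  v (velocity): m/s

Multiplying the contributions: [kg] · [m/s]
Adding exponents of each base unit: kg: 1, m: 1, s: -1
SI base units of momentum: kg·m/s

Answer: kg·m/s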